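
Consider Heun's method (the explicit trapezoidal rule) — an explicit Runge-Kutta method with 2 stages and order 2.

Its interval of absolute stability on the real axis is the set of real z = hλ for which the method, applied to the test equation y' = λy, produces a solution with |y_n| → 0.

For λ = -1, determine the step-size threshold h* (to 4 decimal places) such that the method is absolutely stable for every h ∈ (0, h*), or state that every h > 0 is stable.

Test eqn y'=λy, z=hλ:
  order 2, 2-stage ⇒ R(z)=1+z+z^2/2
  (e.g. R(-0.55)=0.60125, |R|=0.60125)

Solve |R(x)|<1 on ℝ⁻.
x=-0.55: |R|=0.6013
|R(-2.09)|=1.0940 |R(-1.43)|=0.5924 |R(-0.52)|=0.6152
Bisect:
  x_lo=-2.5587 |R|=1.7148  x_hi=-0.2148 |R|=0.8083
  mid=-1.38674 |R|=0.57478 →hi
  mid=-1.97271 |R|=0.97309 →hi
  mid=-2.26570 |R|=1.30100 →lo
  mid=-2.11921 |R|=1.12631 →lo
  mid=-2.04596 |R|=1.04702 →lo
  mid=-2.00934 |R|=1.00938 →lo
  mid=-1.99103 |R|=0.99107 →hi
  mid=-2.00018 |R|=1.00018 →lo
  ...
  [-2.00004,-1.99990] ⇒ x*=-2.0000
Interval (-2.0000, 0).

(-2.0000,0); λ=-1 ⇒ h* = 2.0000.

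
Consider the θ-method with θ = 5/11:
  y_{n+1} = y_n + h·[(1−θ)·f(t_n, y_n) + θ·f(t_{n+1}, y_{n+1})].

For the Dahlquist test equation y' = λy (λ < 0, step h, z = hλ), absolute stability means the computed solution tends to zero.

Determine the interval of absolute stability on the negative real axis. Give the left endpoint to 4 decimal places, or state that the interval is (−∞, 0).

z∈(-22.0000,0).

On y'=λy, z=hλ:
  y_{n+1} = y_n + z·[6/11·y_n + 5/11·y_{n+1}] ⇒ (1 − 5/11z)y_{n+1} = (1 + 6/11z)y_n
  so R(z) = (1 + 6/11z)/(1 − 5/11z).

Find x<0 with |R(x)|<1.
x=-0.66: |R|=0.4923
R=−1: 1+6/11x = −1+5/11x ⇒ -1/11x=2 ⇒ x=2/(-1/11)=-22.0000
Confirm numerically:
  x=-19.497: |R|=0.97693 <1
  x=-18.490: |R|=0.96607 <1
  x=-17.440: |R|=0.95356 <1
  x=-16.848: |R|=0.94591 <1
  x=-22.529: |R|=1.00428 >1
  x=-22.456: |R|=1.00370 >1
  x=-22.073: |R|=1.00060 >1
Stable set (-22.0000, 0).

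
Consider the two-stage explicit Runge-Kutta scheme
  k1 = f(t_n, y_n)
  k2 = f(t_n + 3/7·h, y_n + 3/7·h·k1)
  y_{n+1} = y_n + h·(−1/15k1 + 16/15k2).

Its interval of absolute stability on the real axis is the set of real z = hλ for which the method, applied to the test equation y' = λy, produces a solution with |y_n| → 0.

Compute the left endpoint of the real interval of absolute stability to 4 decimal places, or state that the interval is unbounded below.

z* = -2.1875.

Test eqn y'=λy, z=hλ:
  k1=λy_n ⇒ h·k1=z·y_n;  k2=λ(1+3/7z)y_n ⇒ h·k2=z(1+3/7z)y_n
  y_{n+1}/y_n = 1 − 1/15z + 16/15z(1+3/7z) = 1 + z + 16/35z²
  R(z) = 1 + z + 16/35z².

Find x<0 with |R(x)|<1.
x=-1.26: |R|=0.4658
R=1: x+16/35x²=0 ⇒ x=−35/16=-2.1875; min R=1−1/(4·16/35)=0.4531>−1
Confirm numerically:
  x=-1.993: |R|=0.82279 <1
  x=-1.884: |R|=0.73861 <1
  x=-1.777: |R|=0.66653 <1
  x=-0.879: |R|=0.47421 <1
  x=-2.595: |R|=1.48341 >1
  x=-2.233: |R|=1.04645 >1
Stable set (-2.1875, 0).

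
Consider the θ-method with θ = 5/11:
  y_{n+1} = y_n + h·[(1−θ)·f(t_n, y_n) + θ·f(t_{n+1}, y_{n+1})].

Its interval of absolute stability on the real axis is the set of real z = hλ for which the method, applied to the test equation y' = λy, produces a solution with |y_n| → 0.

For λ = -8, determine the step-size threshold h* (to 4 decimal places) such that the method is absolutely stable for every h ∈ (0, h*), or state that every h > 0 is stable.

(-22.0000,0); λ=-8 ⇒ h* = (22)/8 = 2.7500.

On y'=λy, z=hλ:
  y_{n+1} = y_n + z·[6/11·y_n + 5/11·y_{n+1}] ⇒ (1 − 5/11z)y_{n+1} = (1 + 6/11z)y_n
  so R(z) = (1 + 6/11z)/(1 − 5/11z).

Solve |R(x)|<1 on ℝ⁻.
x=-0.71: |R|=0.4632
R=−1: 1+6/11x = −1+5/11x ⇒ -1/11x=2 ⇒ x=2/(-1/11)=-22.0000
Confirm numerically:
  x=-18.791: |R|=0.96942 <1
  x=-14.966: |R|=0.91805 <1
  x=-14.160: |R|=0.90416 <1
  x=-22.235: |R|=1.00192 >1
  x=-22.215: |R|=1.00176 >1
  x=-22.179: |R|=1.00147 >1
So |R|<1 on (-22.0000, 0).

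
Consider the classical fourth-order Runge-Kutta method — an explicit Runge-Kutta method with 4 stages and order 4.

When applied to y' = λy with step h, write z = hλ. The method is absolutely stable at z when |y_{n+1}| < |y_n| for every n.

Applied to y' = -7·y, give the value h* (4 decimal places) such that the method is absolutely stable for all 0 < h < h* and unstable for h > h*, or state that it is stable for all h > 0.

With y'=λy (z=hλ):
  order 4, 4-stage ⇒ R(z)=1+z+z^2/2+z^3/6+z^4/24
  (e.g. R(-0.83)=0.43893, |R|=0.43893)

Find x<0 with |R(x)|<1.
x=-0.83: |R|=0.4389
|R(-3.01)|=1.3951 |R(-2.65)|=0.8145 |R(-1.87)|=0.2981
Bisect:
  x_lo=-3.2057 |R|=1.8422  x_hi=-0.3061 |R|=0.7363
  mid=-1.75591 |R|=0.27948 →hi
  mid=-2.48080 |R|=0.62993 →hi
  mid=-2.84324 |R|=1.09094 →lo
  mid=-2.66202 |R|=0.82950 →hi
  mid=-2.75263 |R|=0.95186 →hi
  mid=-2.79794 |R|=1.01923 →lo
  mid=-2.77528 |R|=0.98501 →hi
  mid=-2.78661 |R|=1.00199 →lo
  mid=-2.78095 |R|=0.99347 →hi
  ...
  [-2.78537,-2.78520] ⇒ x*=-2.7853
So |R|<1 on (-2.7853, 0).

(-2.7853,0); λ=-7 ⇒ h* = 0.3979.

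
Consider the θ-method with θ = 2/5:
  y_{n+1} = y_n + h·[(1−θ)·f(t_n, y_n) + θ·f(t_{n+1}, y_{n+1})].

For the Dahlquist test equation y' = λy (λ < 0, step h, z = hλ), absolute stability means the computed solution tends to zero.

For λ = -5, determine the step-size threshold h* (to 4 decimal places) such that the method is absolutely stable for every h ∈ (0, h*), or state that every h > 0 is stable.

Test eqn y'=λy, z=hλ:
  y_{n+1} = y_n + z·[3/5·y_n + 2/5·y_{n+1}] ⇒ (1 − 2/5z)y_{n+1} = (1 + 3/5z)y_n
  so R(z) = (1 + 3/5z)/(1 − 2/5z).

Solve |R(x)|<1 on ℝ⁻.
x=-1.22: |R|=0.1801
R=−1: 1+3/5x = −1+2/5x ⇒ -1/5x=2 ⇒ x=2/(-1/5)=-10.0000
Confirm numerically:
  x=-9.380: |R|=0.97391 <1
  x=-7.224: |R|=0.85726 <1
  x=-5.615: |R|=0.72982 <1
  x=-4.369: |R|=0.59012 <1
  x=-10.402: |R|=1.01558 >1
  x=-10.298: |R|=1.01164 >1
Interval (-10.0000, 0).

(-10.0000,0); λ=-5 ⇒ h* = (10)/5 = 2.0000.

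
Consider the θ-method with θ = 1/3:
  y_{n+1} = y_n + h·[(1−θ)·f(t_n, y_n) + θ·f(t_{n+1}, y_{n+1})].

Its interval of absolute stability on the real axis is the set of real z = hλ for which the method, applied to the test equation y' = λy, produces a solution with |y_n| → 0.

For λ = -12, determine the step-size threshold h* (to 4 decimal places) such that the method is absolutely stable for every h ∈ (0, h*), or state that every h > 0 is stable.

On y'=λy, z=hλ:
  y_{n+1} = y_n + z·[2/3·y_n + 1/3·y_{n+1}] ⇒ (1 − 1/3z)y_{n+1} = (1 + 2/3z)y_n
  Hence R(z) = (1 + 2/3z)/(1 − 1/3z).

Find x<0 with |R(x)|<1.
x=-1.27: |R|=0.1077
R=−1: 1+2/3x = −1+1/3x ⇒ -1/3x=2 ⇒ x=2/(-1/3)=-6.0000
Confirm numerically:
  x=-5.412: |R|=0.93010 <1
  x=-4.276: |R|=0.76306 <1
  x=-3.706: |R|=0.65792 <1
  x=-6.479: |R|=1.05053 >1
  x=-6.475: |R|=1.05013 >1
  x=-6.327: |R|=1.03506 >1
So |R|<1 on (-6.0000, 0).

(-6.0000,0); λ=-12 ⇒ h* = (6)/12 = 0.5000.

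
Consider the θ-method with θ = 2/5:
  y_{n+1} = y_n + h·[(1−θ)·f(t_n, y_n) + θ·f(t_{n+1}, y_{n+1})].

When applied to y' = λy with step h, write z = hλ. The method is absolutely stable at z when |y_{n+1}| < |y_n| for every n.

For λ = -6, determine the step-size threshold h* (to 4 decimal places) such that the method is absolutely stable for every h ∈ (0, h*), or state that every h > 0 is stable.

Test eqn y'=λy, z=hλ:
  y_{n+1} = y_n + z·[3/5·y_n + 2/5·y_{n+1}] ⇒ (1 − 2/5z)y_{n+1} = (1 + 3/5z)y_n
  so R(z) = (1 + 3/5z)/(1 − 2/5z).

Need |R(x)|<1, x<0.
x=-0.74: |R|=0.4290
R=−1: 1+3/5x = −1+2/5x ⇒ -1/5x=2 ⇒ x=2/(-1/5)=-10.0000
Confirm numerically:
  x=-9.894: |R|=0.99572 <1
  x=-8.767: |R|=0.94528 <1
  x=-7.521: |R|=0.87631 <1
  x=-5.675: |R|=0.73547 <1
  x=-10.583: |R|=1.02228 >1
  x=-10.116: |R|=1.00460 >1
  x=-10.077: |R|=1.00306 >1
Interval (-10.0000, 0).

(-10.0000,0); λ=-6 ⇒ h* = (10)/6 = 1.6667.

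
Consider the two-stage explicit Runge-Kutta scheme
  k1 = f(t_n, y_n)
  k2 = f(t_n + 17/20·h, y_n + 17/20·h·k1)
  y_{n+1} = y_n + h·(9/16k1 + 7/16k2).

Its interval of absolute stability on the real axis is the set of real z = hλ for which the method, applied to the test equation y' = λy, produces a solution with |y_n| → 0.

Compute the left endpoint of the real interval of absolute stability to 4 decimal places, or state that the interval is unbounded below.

z* = -2.6891.

With y'=λy (z=hλ):
  k1=λy_n ⇒ h·k1=z·y_n;  k2=λ(1+17/20z)y_n ⇒ h·k2=z(1+17/20z)y_n
  y_{n+1}/y_n = 1 + 9/16z + 7/16z(1+17/20z) = 1 + z + 119/320z²
  so R(z) = 1 + z + 119/320z².

Find x<0 with |R(x)|<1.
x=-1.19: |R|=0.3366
R=1: x+119/320x²=0 ⇒ x=−320/119=-2.6891; min R=1−1/(4·119/320)=0.3277>−1
Confirm numerically:
  x=-2.138: |R|=0.56186 <1
  x=-1.811: |R|=0.40865 <1
  x=-1.426: |R|=0.33020 <1
  x=-3.101: |R|=1.47502 >1
  x=-2.818: |R|=1.13511 >1
Interval (-2.6891, 0).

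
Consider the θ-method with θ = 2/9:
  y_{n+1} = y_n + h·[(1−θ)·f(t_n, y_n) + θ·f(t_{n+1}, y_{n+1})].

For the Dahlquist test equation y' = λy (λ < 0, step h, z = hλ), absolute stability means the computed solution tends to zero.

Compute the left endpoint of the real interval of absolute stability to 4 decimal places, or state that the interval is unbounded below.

Set f=λy, z=hλ:
  y_{n+1} = y_n + z·[7/9·y_n + 2/9·y_{n+1}] ⇒ (1 − 2/9z)y_{n+1} = (1 + 7/9z)y_n
  ⇒ R(z) = (1 + 7/9z)/(1 − 2/9z).

Boundary: |R(x)|=1, x<0.
x=-0.33: |R|=0.6925
R=−1: 1+7/9x = −1+2/9x ⇒ -5/9x=2 ⇒ x=2/(-5/9)=-3.6000
Confirm numerically:
  x=-3.225: |R|=0.87864 <1
  x=-2.838: |R|=0.74039 <1
  x=-2.821: |R|=0.73398 <1
  x=-1.802: |R|=0.28673 <1
  x=-4.181: |R|=1.16732 >1
  x=-3.973: |R|=1.11006 >1
  x=-3.785: |R|=1.05582 >1
So |R|<1 on (-3.6000, 0).

z* = -3.6000.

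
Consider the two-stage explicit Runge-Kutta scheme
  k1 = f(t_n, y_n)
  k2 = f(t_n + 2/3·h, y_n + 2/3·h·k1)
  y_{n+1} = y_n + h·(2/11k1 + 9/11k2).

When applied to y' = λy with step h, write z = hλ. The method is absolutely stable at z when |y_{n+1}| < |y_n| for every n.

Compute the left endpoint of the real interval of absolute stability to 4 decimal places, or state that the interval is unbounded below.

On y'=λy, z=hλ:
  k1=λy_n ⇒ h·k1=z·y_n;  k2=λ(1+2/3z)y_n ⇒ h·k2=z(1+2/3z)y_n
  y_{n+1}/y_n = 1 + 2/11z + 9/11z(1+2/3z) = 1 + z + 6/11z²
  Hence R(z) = 1 + z + 6/11z².

Need |R(x)|<1, x<0.
x=-0.42: |R|=0.6762
R=1: x+6/11x²=0 ⇒ x=−11/6=-1.8333; min R=1−1/(4·6/11)=0.5417>−1
Confirm numerically:
  x=-1.476: |R|=0.71231 <1
  x=-1.290: |R|=0.61769 <1
  x=-1.036: |R|=0.54943 <1
  x=-0.951: |R|=0.54231 <1
  x=-1.968: |R|=1.14456 >1
  x=-1.947: |R|=1.12071 >1
Stable set (-1.8333, 0).

z* = -1.8333.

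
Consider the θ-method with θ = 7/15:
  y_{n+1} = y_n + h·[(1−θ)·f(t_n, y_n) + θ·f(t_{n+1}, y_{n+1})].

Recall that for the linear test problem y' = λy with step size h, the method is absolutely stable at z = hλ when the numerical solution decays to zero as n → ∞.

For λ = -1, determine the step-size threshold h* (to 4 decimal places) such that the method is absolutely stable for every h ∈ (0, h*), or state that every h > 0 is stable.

(-30.0000,0); λ=-1 ⇒ h* = (30)/1 = 30.0000.

Set f=λy, z=hλ:
  y_{n+1} = y_n + z·[8/15·y_n + 7/15·y_{n+1}] ⇒ (1 − 7/15z)y_{n+1} = (1 + 8/15z)y_n
  so R(z) = (1 + 8/15z)/(1 − 7/15z).

Solve |R(x)|<1 on ℝ⁻.
x=-0.69: |R|=0.4781
R=−1: 1+8/15x = −1+7/15x ⇒ -1/15x=2 ⇒ x=2/(-1/15)=-30.0000
Confirm numerically:
  x=-28.232: |R|=0.99168 <1
  x=-24.417: |R|=0.96997 <1
  x=-20.137: |R|=0.93676 <1
  x=-18.762: |R|=0.92320 <1
  x=-30.501: |R|=1.00219 >1
  x=-30.190: |R|=1.00084 >1
  x=-30.115: |R|=1.00051 >1
So |R|<1 on (-30.0000, 0).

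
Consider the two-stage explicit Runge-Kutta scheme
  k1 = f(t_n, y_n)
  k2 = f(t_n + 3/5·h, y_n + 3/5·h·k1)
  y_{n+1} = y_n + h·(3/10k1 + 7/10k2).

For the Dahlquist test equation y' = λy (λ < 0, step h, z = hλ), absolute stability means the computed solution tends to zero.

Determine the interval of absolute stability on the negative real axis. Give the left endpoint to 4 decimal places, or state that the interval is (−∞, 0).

On y'=λy, z=hλ:
  k1=λy_n ⇒ h·k1=z·y_n;  k2=λ(1+3/5z)y_n ⇒ h·k2=z(1+3/5z)y_n
  y_{n+1}/y_n = 1 + 3/10z + 7/10z(1+3/5z) = 1 + z + 21/50z²
  R(z) = 1 + z + 21/50z².

Boundary: |R(x)|=1, x<0.
x=-1.06: |R|=0.4119
R=1: x+21/50x²=0 ⇒ x=−50/21=-2.3810; min R=1−1/(4·21/50)=0.4048>−1
Confirm numerically:
  x=-2.350: |R|=0.96945 <1
  x=-2.279: |R|=0.90241 <1
  x=-1.052: |R|=0.41282 <1
  x=-2.881: |R|=1.60507 >1
  x=-2.762: |R|=1.44203 >1
  x=-2.483: |R|=1.10642 >1
Interval (-2.3810, 0).

(-2.3810, 0).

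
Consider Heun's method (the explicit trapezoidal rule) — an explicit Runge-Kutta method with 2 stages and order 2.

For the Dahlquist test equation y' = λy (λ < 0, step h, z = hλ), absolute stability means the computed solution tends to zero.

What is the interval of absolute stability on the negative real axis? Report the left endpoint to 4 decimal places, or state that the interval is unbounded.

Set f=λy, z=hλ:
  order 2, 2-stage ⇒ R(z)=1+z+z^2/2
  (e.g. R(-1.42)=0.58820, |R|=0.58820)

Solve |R(x)|<1 on ℝ⁻.
x=-1.42: |R|=0.5882
|R(-1.58)|=0.6682 |R(-0.96)|=0.5008 |R(-0.95)|=0.5012
Bisect:
  x_lo=-2.5842 |R|=1.7548  x_hi=-0.1808 |R|=0.8356
  mid=-1.38246 |R|=0.57314 →hi
  mid=-1.98331 |R|=0.98345 →hi
  mid=-2.28373 |R|=1.32398 →lo
  mid=-2.13352 |R|=1.14243 →lo
  mid=-2.05841 |R|=1.06012 →lo
  mid=-2.02086 |R|=1.02108 →lo
  mid=-2.00208 |R|=1.00209 →lo
  mid=-1.99270 |R|=0.99272 →hi
  mid=-1.99739 |R|=0.99739 →hi
  ...
  [-2.00003,-1.99988] ⇒ x*=-2.0000
So |R|<1 on (-2.0000, 0).

(-2.0000, 0).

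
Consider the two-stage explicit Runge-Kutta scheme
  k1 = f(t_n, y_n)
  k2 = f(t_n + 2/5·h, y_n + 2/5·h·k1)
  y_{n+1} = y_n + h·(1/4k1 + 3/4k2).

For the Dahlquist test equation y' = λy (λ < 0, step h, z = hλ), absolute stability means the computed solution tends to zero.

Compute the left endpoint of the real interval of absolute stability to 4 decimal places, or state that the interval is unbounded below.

left endpoint -3.3333.

Test eqn y'=λy, z=hλ:
  k1=λy_n ⇒ h·k1=z·y_n;  k2=λ(1+2/5z)y_n ⇒ h·k2=z(1+2/5z)y_n
  y_{n+1}/y_n = 1 + 1/4z + 3/4z(1+2/5z) = 1 + z + 3/10z²
  R(z) = 1 + z + 3/10z².

Solve |R(x)|<1 on ℝ⁻.
x=-0.49: |R|=0.5820
R=1: x+3/10x²=0 ⇒ x=−10/3=-3.3333; min R=1−1/(4·3/10)=0.1667>−1
Confirm numerically:
  x=-2.850: |R|=0.58675 <1
  x=-2.738: |R|=0.51099 <1
  x=-1.699: |R|=0.16698 <1
  x=-3.776: |R|=1.50145 >1
  x=-3.467: |R|=1.13903 >1
Stable set (-3.3333, 0).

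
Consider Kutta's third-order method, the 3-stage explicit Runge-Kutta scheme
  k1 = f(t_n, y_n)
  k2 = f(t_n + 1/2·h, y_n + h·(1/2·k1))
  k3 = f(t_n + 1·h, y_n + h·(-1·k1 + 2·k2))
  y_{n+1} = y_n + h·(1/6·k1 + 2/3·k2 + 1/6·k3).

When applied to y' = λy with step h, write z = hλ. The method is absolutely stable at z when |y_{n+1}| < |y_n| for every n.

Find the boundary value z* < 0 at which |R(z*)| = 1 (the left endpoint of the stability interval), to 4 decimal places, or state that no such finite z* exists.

z* = -2.5127.

With y'=λy (z=hλ):
  order 3, 3-stage ⇒ R(z)=1+z+z^2/2+z^3/6
  (e.g. R(-1.07)=0.29828, |R|=0.29828)

Find x<0 with |R(x)|<1.
x=-1.07: |R|=0.2983
|R(-2.26)|=0.6301 |R(-1.26)|=0.2004 |R(-1.2)|=0.2320
Bisect:
  x_lo=-3.3795 |R|=3.1020  x_hi=-0.1479 |R|=0.8625
  mid=-1.76371 |R|=0.12276 →hi
  mid=-2.57162 |R|=1.09946 →lo
  mid=-2.16767 |R|=0.51584 →hi
  mid=-2.36964 |R|=0.77971 →hi
  mid=-2.47063 |R|=0.93209 →hi
  mid=-2.52113 |R|=1.01384 →lo
  mid=-2.49588 |R|=0.97249 →hi
  mid=-2.50850 |R|=0.99304 →hi
  ...
  [-2.51284,-2.51265] ⇒ x*=-2.5127
Interval (-2.5127, 0).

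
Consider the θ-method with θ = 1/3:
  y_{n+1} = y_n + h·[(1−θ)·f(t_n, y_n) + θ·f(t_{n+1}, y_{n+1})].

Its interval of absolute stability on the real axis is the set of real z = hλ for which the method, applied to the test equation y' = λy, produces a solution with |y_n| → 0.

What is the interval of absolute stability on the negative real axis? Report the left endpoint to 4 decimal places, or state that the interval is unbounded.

(-6.0000, 0).

Set f=λy, z=hλ:
  y_{n+1} = y_n + z·[2/3·y_n + 1/3·y_{n+1}] ⇒ (1 − 1/3z)y_{n+1} = (1 + 2/3z)y_n
  R(z) = (1 + 2/3z)/(1 − 1/3z).

Find x<0 with |R(x)|<1.
x=-0.39: |R|=0.6549
R=−1: 1+2/3x = −1+1/3x ⇒ -1/3x=2 ⇒ x=2/(-1/3)=-6.0000
Confirm numerically:
  x=-4.517: |R|=0.80271 <1
  x=-4.489: |R|=0.79824 <1
  x=-3.540: |R|=0.62385 <1
  x=-3.096: |R|=0.52362 <1
  x=-6.389: |R|=1.04143 >1
  x=-6.370: |R|=1.03949 >1
  x=-6.363: |R|=1.03877 >1
Interval (-6.0000, 0).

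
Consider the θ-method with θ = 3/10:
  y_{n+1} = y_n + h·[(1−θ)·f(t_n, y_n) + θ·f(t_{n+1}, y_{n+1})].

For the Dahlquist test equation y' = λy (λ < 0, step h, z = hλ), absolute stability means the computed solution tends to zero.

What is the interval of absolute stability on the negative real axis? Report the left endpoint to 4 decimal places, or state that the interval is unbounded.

(-5.0000, 0).

With y'=λy (z=hλ):
  y_{n+1} = y_n + z·[7/10·y_n + 3/10·y_{n+1}] ⇒ (1 − 3/10z)y_{n+1} = (1 + 7/10z)y_n
  Hence R(z) = (1 + 7/10z)/(1 − 3/10z).

Boundary: |R(x)|=1, x<0.
x=-0.38: |R|=0.6589
R=−1: 1+7/10x = −1+3/10x ⇒ -2/5x=2 ⇒ x=2/(-2/5)=-5.0000
Confirm numerically:
  x=-4.855: |R|=0.97639 <1
  x=-3.979: |R|=0.81383 <1
  x=-3.491: |R|=0.70517 <1
  x=-2.210: |R|=0.32892 <1
  x=-5.233: |R|=1.03627 >1
  x=-5.028: |R|=1.00446 >1
Interval (-5.0000, 0).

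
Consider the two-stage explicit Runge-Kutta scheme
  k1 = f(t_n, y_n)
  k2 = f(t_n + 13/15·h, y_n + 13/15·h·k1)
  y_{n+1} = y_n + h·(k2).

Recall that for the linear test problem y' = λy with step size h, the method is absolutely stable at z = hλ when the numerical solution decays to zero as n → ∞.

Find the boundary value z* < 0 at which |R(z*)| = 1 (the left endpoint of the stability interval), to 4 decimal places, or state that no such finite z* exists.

Set f=λy, z=hλ:
  k1=λy_n ⇒ h·k1=z·y_n;  k2=λ(1+13/15z)y_n ⇒ h·k2=z(1+13/15z)y_n
  y_{n+1}/y_n = 1 + z(1+13/15z) = 1 + z + 13/15z²
  R(z) = 1 + z + 13/15z².

Need |R(x)|<1, x<0.
x=-1.02: |R|=0.8817
R=1: x+13/15x²=0 ⇒ x=−15/13=-1.1538; min R=1−1/(4·13/15)=0.7115>−1
Confirm numerically:
  x=-0.944: |R|=0.82832 <1
  x=-0.869: |R|=0.78547 <1
  x=-0.684: |R|=0.72148 <1
  x=-0.566: |R|=0.71164 <1
  x=-1.730: |R|=1.86385 >1
  x=-1.675: |R|=1.75654 >1
  x=-1.392: |R|=1.28731 >1
Interval (-1.1538, 0).

z* = -1.1538.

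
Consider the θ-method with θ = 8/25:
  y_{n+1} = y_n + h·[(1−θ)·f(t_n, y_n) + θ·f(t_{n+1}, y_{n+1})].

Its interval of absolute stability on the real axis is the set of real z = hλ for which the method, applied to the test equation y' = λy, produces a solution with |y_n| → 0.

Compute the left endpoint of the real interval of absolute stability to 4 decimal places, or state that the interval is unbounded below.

left endpoint -5.5556.

Set f=λy, z=hλ:
  y_{n+1} = y_n + z·[17/25·y_n + 8/25·y_{n+1}] ⇒ (1 − 8/25z)y_{n+1} = (1 + 17/25z)y_n
  ⇒ R(z) = (1 + 17/25z)/(1 − 8/25z).

Find x<0 with |R(x)|<1.
x=-1.4: |R|=0.0331
R=−1: 1+17/25x = −1+8/25x ⇒ -9/25x=2 ⇒ x=2/(-9/25)=-5.5556
Confirm numerically:
  x=-4.191: |R|=0.79017 <1
  x=-3.679: |R|=0.68972 <1
  x=-2.925: |R|=0.51085 <1
  x=-6.113: |R|=1.06789 >1
  x=-5.866: |R|=1.03884 >1
  x=-5.714: |R|=1.02017 >1
Stable set (-5.5556, 0).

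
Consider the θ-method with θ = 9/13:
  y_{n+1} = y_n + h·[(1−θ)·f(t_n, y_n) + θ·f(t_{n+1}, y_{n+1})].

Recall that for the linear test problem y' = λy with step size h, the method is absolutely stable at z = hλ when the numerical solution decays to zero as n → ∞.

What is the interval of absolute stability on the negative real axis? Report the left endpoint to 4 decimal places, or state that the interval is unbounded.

Set f=λy, z=hλ:
  y_{n+1} = y_n + z·[4/13·y_n + 9/13·y_{n+1}] ⇒ (1 − 9/13z)y_{n+1} = (1 + 4/13z)y_n
  R(z) = (1 + 4/13z)/(1 − 9/13z).

Find x<0 with |R(x)|<1.
x=-0.41: |R|=0.6806
x=-2: |R|=0.1613
x=-10: |R|=0.2621
x=-100: |R|=0.4239
θ=9/13≥1/2 ⇒ |1+4/13x|<|1−9/13x| ∀x<0 ⇒ unbounded interval.

interval (−∞, 0).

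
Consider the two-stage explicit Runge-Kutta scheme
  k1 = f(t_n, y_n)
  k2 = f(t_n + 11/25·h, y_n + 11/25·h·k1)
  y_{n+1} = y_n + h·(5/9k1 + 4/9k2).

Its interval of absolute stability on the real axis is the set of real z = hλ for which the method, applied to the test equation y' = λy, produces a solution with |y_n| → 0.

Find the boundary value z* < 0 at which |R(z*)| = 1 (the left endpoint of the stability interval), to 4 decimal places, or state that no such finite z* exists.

With y'=λy (z=hλ):
  k1=λy_n ⇒ h·k1=z·y_n;  k2=λ(1+11/25z)y_n ⇒ h·k2=z(1+11/25z)y_n
  y_{n+1}/y_n = 1 + 5/9z + 4/9z(1+11/25z) = 1 + z + 44/225z²
  so R(z) = 1 + z + 44/225z².

Solve |R(x)|<1 on ℝ⁻.
x=-1.57: |R|=0.0880
R=1: x+44/225x²=0 ⇒ x=−225/44=-5.1136; min R=1−1/(4·44/225)=-0.2784>−1
Confirm numerically:
  x=-4.758: |R|=0.66910 <1
  x=-3.366: |R|=0.15036 <1
  x=-2.342: |R|=0.26938 <1
  x=-2.178: |R|=0.25035 <1
  x=-5.626: |R|=1.56370 >1
  x=-5.473: |R|=1.38462 >1
Stable set (-5.1136, 0).

z* = -5.1136.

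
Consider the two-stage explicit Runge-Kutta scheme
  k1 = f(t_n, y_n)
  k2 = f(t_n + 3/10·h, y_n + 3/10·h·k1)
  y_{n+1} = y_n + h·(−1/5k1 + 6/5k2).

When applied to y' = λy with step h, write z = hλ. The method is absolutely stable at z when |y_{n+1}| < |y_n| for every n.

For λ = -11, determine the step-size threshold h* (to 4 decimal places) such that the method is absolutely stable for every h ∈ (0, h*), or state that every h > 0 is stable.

Test eqn y'=λy, z=hλ:
  k1=λy_n ⇒ h·k1=z·y_n;  k2=λ(1+3/10z)y_n ⇒ h·k2=z(1+3/10z)y_n
  y_{n+1}/y_n = 1 − 1/5z + 6/5z(1+3/10z) = 1 + z + 9/25z²
  R(z) = 1 + z + 9/25z².

Find x<0 with |R(x)|<1.
x=-1.53: |R|=0.3127
R=1: x+9/25x²=0 ⇒ x=−25/9=-2.7778; min R=1−1/(4·9/25)=0.3056>−1
Confirm numerically:
  x=-2.694: |R|=0.91875 <1
  x=-2.564: |R|=0.80267 <1
  x=-2.239: |R|=0.56572 <1
  x=-1.297: |R|=0.30860 <1
  x=-3.298: |R|=1.61765 >1
  x=-3.129: |R|=1.39563 >1
  x=-2.886: |R|=1.11244 >1
Stable set (-2.7778, 0).

(-2.7778,0); λ=-11 ⇒ h* = (25/9)/11 = 0.2525.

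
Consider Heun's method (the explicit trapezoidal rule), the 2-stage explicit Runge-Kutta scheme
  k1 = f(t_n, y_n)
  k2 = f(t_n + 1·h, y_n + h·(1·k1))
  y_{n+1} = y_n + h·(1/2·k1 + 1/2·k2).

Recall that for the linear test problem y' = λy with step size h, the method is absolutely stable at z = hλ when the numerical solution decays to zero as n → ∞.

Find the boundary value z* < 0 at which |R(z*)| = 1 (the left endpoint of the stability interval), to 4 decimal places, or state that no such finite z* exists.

left endpoint -2.0000.

Set f=λy, z=hλ:
  order 2, 2-stage ⇒ R(z)=1+z+z^2/2
  (e.g. R(-0.42)=0.66820, |R|=0.66820)

Boundary: |R(x)|=1, x<0.
x=-0.42: |R|=0.6682
|R(-1.93)|=0.9325 |R(-1.12)|=0.5072 |R(-0.87)|=0.5085
Bisect:
  x_lo=-2.7052 |R|=1.9538  x_hi=-0.1898 |R|=0.8282
  mid=-1.44747 |R|=0.60011 →hi
  mid=-2.07632 |R|=1.07923 →lo
  mid=-1.76189 |R|=0.79024 →hi
  mid=-1.91910 |R|=0.92238 →hi
  mid=-1.99771 |R|=0.99771 →hi
  mid=-2.03701 |R|=1.03770 →lo
  mid=-2.01736 |R|=1.01751 →lo
  mid=-2.00754 |R|=1.00756 →lo
  ...
  [-2.00001,-1.99986] ⇒ x*=-2.0000
Interval (-2.0000, 0).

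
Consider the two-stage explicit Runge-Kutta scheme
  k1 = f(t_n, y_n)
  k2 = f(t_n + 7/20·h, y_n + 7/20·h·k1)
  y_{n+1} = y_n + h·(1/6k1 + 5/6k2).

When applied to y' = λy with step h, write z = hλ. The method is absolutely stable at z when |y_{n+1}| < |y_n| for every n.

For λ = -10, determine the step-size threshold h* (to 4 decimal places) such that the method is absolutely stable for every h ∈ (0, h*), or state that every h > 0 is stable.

(-3.4286,0); λ=-10 ⇒ h* = (24/7)/10 = 0.3429.

With y'=λy (z=hλ):
  k1=λy_n ⇒ h·k1=z·y_n;  k2=λ(1+7/20z)y_n ⇒ h·k2=z(1+7/20z)y_n
  y_{n+1}/y_n = 1 + 1/6z + 5/6z(1+7/20z) = 1 + z + 7/24z²
  ⇒ R(z) = 1 + z + 7/24z².

Boundary: |R(x)|=1, x<0.
x=-0.32: |R|=0.7099
R=1: x+7/24x²=0 ⇒ x=−24/7=-3.4286; min R=1−1/(4·7/24)=0.1429>−1
Confirm numerically:
  x=-3.364: |R|=0.93664 <1
  x=-2.715: |R|=0.43494 <1
  x=-2.092: |R|=0.18447 <1
  x=-1.451: |R|=0.16308 <1
  x=-3.979: |R|=1.63880 >1
  x=-3.521: |R|=1.09492 >1
So |R|<1 on (-3.4286, 0).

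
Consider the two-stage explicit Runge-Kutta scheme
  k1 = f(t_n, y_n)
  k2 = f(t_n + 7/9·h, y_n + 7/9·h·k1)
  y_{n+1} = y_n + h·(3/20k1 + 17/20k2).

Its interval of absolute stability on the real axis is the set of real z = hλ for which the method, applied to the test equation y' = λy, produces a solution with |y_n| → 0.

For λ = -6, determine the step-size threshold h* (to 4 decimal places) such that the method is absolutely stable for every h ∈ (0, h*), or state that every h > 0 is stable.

(-1.5126,0); λ=-6 ⇒ h* = (180/119)/6 = 0.2521.

Set f=λy, z=hλ:
  k1=λy_n ⇒ h·k1=z·y_n;  k2=λ(1+7/9z)y_n ⇒ h·k2=z(1+7/9z)y_n
  y_{n+1}/y_n = 1 + 3/20z + 17/20z(1+7/9z) = 1 + z + 119/180z²
  R(z) = 1 + z + 119/180z².

Find x<0 with |R(x)|<1.
x=-1.38: |R|=0.8790
R=1: x+119/180x²=0 ⇒ x=−180/119=-1.5126; min R=1−1/(4·119/180)=0.6218>−1
Confirm numerically:
  x=-1.377: |R|=0.87655 <1
  x=-1.254: |R|=0.78561 <1
  x=-0.896: |R|=0.63475 <1
  x=-0.744: |R|=0.62195 <1
  x=-2.029: |R|=1.69269 >1
  x=-1.715: |R|=1.22948 >1
  x=-1.628: |R|=1.12420 >1
Stable set (-1.5126, 0).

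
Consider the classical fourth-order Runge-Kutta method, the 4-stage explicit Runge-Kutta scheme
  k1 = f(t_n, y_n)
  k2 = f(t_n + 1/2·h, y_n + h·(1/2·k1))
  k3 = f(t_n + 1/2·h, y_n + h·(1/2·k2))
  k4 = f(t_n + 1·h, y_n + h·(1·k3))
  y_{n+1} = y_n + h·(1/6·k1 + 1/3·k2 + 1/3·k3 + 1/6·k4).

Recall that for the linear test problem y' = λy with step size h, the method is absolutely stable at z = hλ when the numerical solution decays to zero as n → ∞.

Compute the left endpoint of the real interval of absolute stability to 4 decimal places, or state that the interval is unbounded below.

left endpoint -2.7853.

With y'=λy (z=hλ):
  order 4, 4-stage ⇒ R(z)=1+z+z^2/2+z^3/6+z^4/24
  (e.g. R(-0.99)=0.37836, |R|=0.37836)

Need |R(x)|<1, x<0.
x=-0.99: |R|=0.3784
|R(-2.48)|=0.6292 |R(-1.91)|=0.3073 |R(-1.26)|=0.3054
Bisect:
  x_lo=-3.6707 |R|=3.3877  x_hi=-0.3793 |R|=0.6844
  mid=-2.02499 |R|=0.34198 →hi
  mid=-2.84785 |R|=1.09848 →lo
  mid=-2.43642 |R|=0.58940 →hi
  mid=-2.64213 |R|=0.80476 →hi
  mid=-2.74499 |R|=0.94092 →hi
  mid=-2.79642 |R|=1.01690 →lo
  mid=-2.77070 |R|=0.97823 →hi
  mid=-2.78356 |R|=0.99739 →hi
  mid=-2.78999 |R|=1.00710 →lo
  ...
  [-2.78537,-2.78517] ⇒ x*=-2.7853
So |R|<1 on (-2.7853, 0).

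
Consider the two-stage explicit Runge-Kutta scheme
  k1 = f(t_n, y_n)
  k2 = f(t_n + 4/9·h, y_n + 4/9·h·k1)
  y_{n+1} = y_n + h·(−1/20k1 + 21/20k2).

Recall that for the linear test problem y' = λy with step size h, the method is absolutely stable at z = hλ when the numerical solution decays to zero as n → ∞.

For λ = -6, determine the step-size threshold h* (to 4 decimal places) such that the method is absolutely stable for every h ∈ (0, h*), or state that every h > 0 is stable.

(-2.1429,0); λ=-6 ⇒ h* = (15/7)/6 = 0.3571.

Set f=λy, z=hλ:
  k1=λy_n ⇒ h·k1=z·y_n;  k2=λ(1+4/9z)y_n ⇒ h·k2=z(1+4/9z)y_n
  y_{n+1}/y_n = 1 − 1/20z + 21/20z(1+4/9z) = 1 + z + 7/15z²
  R(z) = 1 + z + 7/15z².

Solve |R(x)|<1 on ℝ⁻.
x=-0.35: |R|=0.7072
R=1: x+7/15x²=0 ⇒ x=−15/7=-2.1429; min R=1−1/(4·7/15)=0.4643>−1
Confirm numerically:
  x=-2.109: |R|=0.96668 <1
  x=-2.000: |R|=0.86667 <1
  x=-1.088: |R|=0.46441 <1
  x=-1.087: |R|=0.46440 <1
  x=-2.540: |R|=1.47075 >1
  x=-2.434: |R|=1.33070 >1
So |R|<1 on (-2.1429, 0).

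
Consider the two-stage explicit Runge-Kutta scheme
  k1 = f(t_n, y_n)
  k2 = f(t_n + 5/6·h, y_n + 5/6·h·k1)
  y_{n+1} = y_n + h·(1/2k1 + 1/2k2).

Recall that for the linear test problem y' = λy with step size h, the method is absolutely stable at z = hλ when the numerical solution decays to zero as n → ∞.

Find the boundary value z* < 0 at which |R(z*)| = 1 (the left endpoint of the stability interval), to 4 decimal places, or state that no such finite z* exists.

z* = -2.4000.

With y'=λy (z=hλ):
  k1=λy_n ⇒ h·k1=z·y_n;  k2=λ(1+5/6z)y_n ⇒ h·k2=z(1+5/6z)y_n
  y_{n+1}/y_n = 1 + 1/2z + 1/2z(1+5/6z) = 1 + z + 5/12z²
  so R(z) = 1 + z + 5/12z².

Solve |R(x)|<1 on ℝ⁻.
x=-1.48: |R|=0.4327
R=1: x+5/12x²=0 ⇒ x=−12/5=-2.4000; min R=1−1/(4·5/12)=0.4000>−1
Confirm numerically:
  x=-2.107: |R|=0.74277 <1
  x=-1.898: |R|=0.60300 <1
  x=-1.717: |R|=0.51137 <1
  x=-2.828: |R|=1.50433 >1
  x=-2.784: |R|=1.44544 >1
Stable set (-2.4000, 0).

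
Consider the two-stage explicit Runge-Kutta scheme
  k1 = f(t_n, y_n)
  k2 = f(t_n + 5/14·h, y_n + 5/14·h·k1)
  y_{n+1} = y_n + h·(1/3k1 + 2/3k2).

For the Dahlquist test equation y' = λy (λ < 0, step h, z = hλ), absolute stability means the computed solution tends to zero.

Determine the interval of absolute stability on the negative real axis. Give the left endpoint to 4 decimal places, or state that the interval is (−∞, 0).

(-4.2000, 0).

With y'=λy (z=hλ):
  k1=λy_n ⇒ h·k1=z·y_n;  k2=λ(1+5/14z)y_n ⇒ h·k2=z(1+5/14z)y_n
  y_{n+1}/y_n = 1 + 1/3z + 2/3z(1+5/14z) = 1 + z + 5/21z²
  ⇒ R(z) = 1 + z + 5/21z².

Find x<0 with |R(x)|<1.
x=-0.9: |R|=0.2929
R=1: x+5/21x²=0 ⇒ x=−21/5=-4.2000; min R=1−1/(4·5/21)=-0.0500>−1
Confirm numerically:
  x=-2.600: |R|=0.00952 <1
  x=-2.586: |R|=0.00624 <1
  x=-1.841: |R|=0.03403 <1
  x=-4.641: |R|=1.48730 >1
  x=-4.472: |R|=1.28962 >1
  x=-4.358: |R|=1.16394 >1
So |R|<1 on (-4.2000, 0).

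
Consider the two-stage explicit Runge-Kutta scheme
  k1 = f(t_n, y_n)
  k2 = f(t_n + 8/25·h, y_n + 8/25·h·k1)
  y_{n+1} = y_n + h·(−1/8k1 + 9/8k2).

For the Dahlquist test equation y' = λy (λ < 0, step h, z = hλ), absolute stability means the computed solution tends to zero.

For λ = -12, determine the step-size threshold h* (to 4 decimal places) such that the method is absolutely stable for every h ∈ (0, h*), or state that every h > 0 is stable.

Test eqn y'=λy, z=hλ:
  k1=λy_n ⇒ h·k1=z·y_n;  k2=λ(1+8/25z)y_n ⇒ h·k2=z(1+8/25z)y_n
  y_{n+1}/y_n = 1 − 1/8z + 9/8z(1+8/25z) = 1 + z + 9/25z²
  so R(z) = 1 + z + 9/25z².

Find x<0 with |R(x)|<1.
x=-1.27: |R|=0.3106
R=1: x+9/25x²=0 ⇒ x=−25/9=-2.7778; min R=1−1/(4·9/25)=0.3056>−1
Confirm numerically:
  x=-2.246: |R|=0.57003 <1
  x=-1.635: |R|=0.32736 <1
  x=-1.567: |R|=0.31698 <1
  x=-1.511: |R|=0.31092 <1
  x=-3.111: |R|=1.37320 >1
  x=-2.892: |R|=1.11892 >1
  x=-2.828: |R|=1.05113 >1
So |R|<1 on (-2.7778, 0).

(-2.7778,0); λ=-12 ⇒ h* = (25/9)/12 = 0.2315.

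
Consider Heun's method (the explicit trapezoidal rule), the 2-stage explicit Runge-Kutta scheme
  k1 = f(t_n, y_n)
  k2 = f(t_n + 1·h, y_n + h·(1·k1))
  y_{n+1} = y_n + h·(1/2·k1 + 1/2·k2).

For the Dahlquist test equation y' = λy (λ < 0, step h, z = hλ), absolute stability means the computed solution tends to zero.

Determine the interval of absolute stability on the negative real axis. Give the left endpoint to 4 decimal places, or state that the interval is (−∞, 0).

With y'=λy (z=hλ):
  order 2, 2-stage ⇒ R(z)=1+z+z^2/2
  (e.g. R(-1.45)=0.60125, |R|=0.60125)

Solve |R(x)|<1 on ℝ⁻.
x=-1.45: |R|=0.6013
|R(-1.65)|=0.7112 |R(-1.46)|=0.6058 |R(-0.78)|=0.5242
Bisect:
  x_lo=-2.7885 |R|=2.0993  x_hi=-0.1371 |R|=0.8723
  mid=-1.46277 |R|=0.60708 →hi
  mid=-2.12562 |R|=1.13351 →lo
  mid=-1.79419 |R|=0.81537 →hi
  mid=-1.95990 |R|=0.96071 →hi
  mid=-2.04276 |R|=1.04368 →lo
  mid=-2.00133 |R|=1.00133 →lo
  mid=-1.98062 |R|=0.98081 →hi
  ...
  [-2.00004,-1.99988] ⇒ x*=-2.0000
Stable set (-2.0000, 0).

(-2.0000, 0).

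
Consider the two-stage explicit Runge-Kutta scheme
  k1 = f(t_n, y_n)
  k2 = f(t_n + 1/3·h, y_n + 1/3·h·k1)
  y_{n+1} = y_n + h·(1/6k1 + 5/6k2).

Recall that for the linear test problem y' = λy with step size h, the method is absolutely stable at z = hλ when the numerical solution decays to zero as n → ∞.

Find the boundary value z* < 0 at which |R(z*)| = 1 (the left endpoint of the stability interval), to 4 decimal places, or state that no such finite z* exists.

z* = -3.6000.

Test eqn y'=λy, z=hλ:
  k1=λy_n ⇒ h·k1=z·y_n;  k2=λ(1+1/3z)y_n ⇒ h·k2=z(1+1/3z)y_n
  y_{n+1}/y_n = 1 + 1/6z + 5/6z(1+1/3z) = 1 + z + 5/18z²
  ⇒ R(z) = 1 + z + 5/18z².

Boundary: |R(x)|=1, x<0.
x=-0.51: |R|=0.5622
R=1: x+5/18x²=0 ⇒ x=−18/5=-3.6000; min R=1−1/(4·5/18)=0.1000>−1
Confirm numerically:
  x=-3.242: |R|=0.67760 <1
  x=-3.215: |R|=0.65617 <1
  x=-2.157: |R|=0.13540 <1
  x=-1.958: |R|=0.10693 <1
  x=-4.062: |R|=1.52129 >1
  x=-4.045: |R|=1.50001 >1
  x=-3.643: |R|=1.04351 >1
Interval (-3.6000, 0).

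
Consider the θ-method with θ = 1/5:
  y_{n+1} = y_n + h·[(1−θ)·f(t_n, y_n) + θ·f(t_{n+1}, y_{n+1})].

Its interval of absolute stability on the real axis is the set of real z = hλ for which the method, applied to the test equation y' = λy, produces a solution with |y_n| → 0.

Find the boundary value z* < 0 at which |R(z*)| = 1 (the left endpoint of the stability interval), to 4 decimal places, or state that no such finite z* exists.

On y'=λy, z=hλ:
  y_{n+1} = y_n + z·[4/5·y_n + 1/5·y_{n+1}] ⇒ (1 − 1/5z)y_{n+1} = (1 + 4/5z)y_n
  so R(z) = (1 + 4/5z)/(1 − 1/5z).

Solve |R(x)|<1 on ℝ⁻.
x=-0.32: |R|=0.6992
R=−1: 1+4/5x = −1+1/5x ⇒ -3/5x=2 ⇒ x=2/(-3/5)=-3.3333
Confirm numerically:
  x=-2.820: |R|=0.80307 <1
  x=-2.780: |R|=0.78663 <1
  x=-1.766: |R|=0.30505 <1
  x=-1.491: |R|=0.14851 <1
  x=-3.929: |R|=1.20013 >1
  x=-3.809: |R|=1.16199 >1
  x=-3.435: |R|=1.03616 >1
Interval (-3.3333, 0).

left endpoint -3.3333.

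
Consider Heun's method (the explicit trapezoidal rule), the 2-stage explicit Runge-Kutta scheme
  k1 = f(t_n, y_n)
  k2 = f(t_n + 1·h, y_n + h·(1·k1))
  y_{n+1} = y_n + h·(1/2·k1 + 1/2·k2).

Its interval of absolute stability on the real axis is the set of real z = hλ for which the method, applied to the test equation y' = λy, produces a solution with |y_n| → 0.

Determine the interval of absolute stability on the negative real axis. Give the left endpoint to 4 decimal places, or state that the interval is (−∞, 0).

(-2.0000, 0).

Test eqn y'=λy, z=hλ:
  order 2, 2-stage ⇒ R(z)=1+z+z^2/2
  (e.g. R(-1.55)=0.65125, |R|=0.65125)

Find x<0 with |R(x)|<1.
x=-1.55: |R|=0.6513
|R(-2.34)|=1.3978 |R(-1.46)|=0.6058 |R(-1.28)|=0.5392
Bisect:
  x_lo=-2.4561 |R|=1.5601  x_hi=-0.1266 |R|=0.8814
  mid=-1.29135 |R|=0.54244 →hi
  mid=-1.87371 |R|=0.88168 →hi
  mid=-2.16489 |R|=1.17848 →lo
  mid=-2.01930 |R|=1.01948 →lo
  mid=-1.94650 |R|=0.94793 →hi
  mid=-1.98290 |R|=0.98304 →hi
  mid=-2.00110 |R|=1.00110 →lo
  mid=-1.99200 |R|=0.99203 →hi
  ...
  [-2.00010,-1.99996] ⇒ x*=-2.0000
Interval (-2.0000, 0).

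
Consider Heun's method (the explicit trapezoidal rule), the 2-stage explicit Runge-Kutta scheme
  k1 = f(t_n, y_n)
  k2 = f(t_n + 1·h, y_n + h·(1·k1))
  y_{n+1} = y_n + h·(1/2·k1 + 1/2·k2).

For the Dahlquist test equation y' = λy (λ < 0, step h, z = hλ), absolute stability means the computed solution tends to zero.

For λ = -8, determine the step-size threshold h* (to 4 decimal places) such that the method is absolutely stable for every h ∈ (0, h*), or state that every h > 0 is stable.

On y'=λy, z=hλ:
  order 2, 2-stage ⇒ R(z)=1+z+z^2/2
  (e.g. R(-0.5)=0.62500, |R|=0.62500)

Need |R(x)|<1, x<0.
x=-0.5: |R|=0.6250
|R(-2.34)|=1.3978 |R(-1.71)|=0.7520 |R(-1.06)|=0.5018
Bisect:
  x_lo=-2.7793 |R|=2.0829  x_hi=-0.0906 |R|=0.9135
  mid=-1.43492 |R|=0.59458 →hi
  mid=-2.10710 |R|=1.11283 →lo
  mid=-1.77101 |R|=0.79723 →hi
  mid=-1.93905 |R|=0.94091 →hi
  mid=-2.02308 |R|=1.02334 →lo
  mid=-1.98106 |R|=0.98124 →hi
  mid=-2.00207 |R|=1.00207 →lo
  ...
  [-2.00010,-1.99994] ⇒ x*=-2.0000
Stable set (-2.0000, 0).

(-2.0000,0); λ=-8 ⇒ h* = 0.2500.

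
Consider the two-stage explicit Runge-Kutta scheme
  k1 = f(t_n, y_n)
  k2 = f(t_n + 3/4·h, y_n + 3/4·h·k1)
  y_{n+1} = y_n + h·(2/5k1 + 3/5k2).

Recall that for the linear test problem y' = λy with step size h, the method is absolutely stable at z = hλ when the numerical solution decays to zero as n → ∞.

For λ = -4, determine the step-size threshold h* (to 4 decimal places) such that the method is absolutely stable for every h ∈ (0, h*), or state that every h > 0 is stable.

Test eqn y'=λy, z=hλ:
  k1=λy_n ⇒ h·k1=z·y_n;  k2=λ(1+3/4z)y_n ⇒ h·k2=z(1+3/4z)y_n
  y_{n+1}/y_n = 1 + 2/5z + 3/5z(1+3/4z) = 1 + z + 9/20z²
  R(z) = 1 + z + 9/20z².

Need |R(x)|<1, x<0.
x=-1.21: |R|=0.4488
R=1: x+9/20x²=0 ⇒ x=−20/9=-2.2222; min R=1−1/(4·9/20)=0.4444>−1
Confirm numerically:
  x=-2.028: |R|=0.82275 <1
  x=-1.634: |R|=0.56748 <1
  x=-1.206: |R|=0.44850 <1
  x=-2.675: |R|=1.54503 >1
  x=-2.647: |R|=1.50597 >1
Interval (-2.2222, 0).

(-2.2222,0); λ=-4 ⇒ h* = (20/9)/4 = 0.5556.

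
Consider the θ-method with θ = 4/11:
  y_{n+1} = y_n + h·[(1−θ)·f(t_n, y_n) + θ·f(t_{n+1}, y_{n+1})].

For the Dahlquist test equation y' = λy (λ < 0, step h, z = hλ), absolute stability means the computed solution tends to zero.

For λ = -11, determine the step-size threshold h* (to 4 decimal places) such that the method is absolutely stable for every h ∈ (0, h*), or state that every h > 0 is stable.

(-7.3333,0); λ=-11 ⇒ h* = (22/3)/11 = 0.6667.

Test eqn y'=λy, z=hλ:
  y_{n+1} = y_n + z·[7/11·y_n + 4/11·y_{n+1}] ⇒ (1 − 4/11z)y_{n+1} = (1 + 7/11z)y_n
  ⇒ R(z) = (1 + 7/11z)/(1 − 4/11z).

Find x<0 with |R(x)|<1.
x=-1.72: |R|=0.0582
R=−1: 1+7/11x = −1+4/11x ⇒ -3/11x=2 ⇒ x=2/(-3/11)=-7.3333
Confirm numerically:
  x=-5.867: |R|=0.87237 <1
  x=-4.371: |R|=0.68800 <1
  x=-3.906: |R|=0.61381 <1
  x=-7.815: |R|=1.03419 >1
  x=-7.540: |R|=1.01506 >1
Stable set (-7.3333, 0).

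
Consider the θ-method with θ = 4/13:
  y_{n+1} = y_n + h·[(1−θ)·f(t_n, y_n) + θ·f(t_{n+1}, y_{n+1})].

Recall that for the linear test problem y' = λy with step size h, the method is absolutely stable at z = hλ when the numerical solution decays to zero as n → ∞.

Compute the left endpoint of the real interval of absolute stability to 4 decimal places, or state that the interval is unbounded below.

On y'=λy, z=hλ:
  y_{n+1} = y_n + z·[9/13·y_n + 4/13·y_{n+1}] ⇒ (1 − 4/13z)y_{n+1} = (1 + 9/13z)y_n
  so R(z) = (1 + 9/13z)/(1 − 4/13z).

Solve |R(x)|<1 on ℝ⁻.
x=-0.89: |R|=0.3013
R=−1: 1+9/13x = −1+4/13x ⇒ -5/13x=2 ⇒ x=2/(-5/13)=-5.2000
Confirm numerically:
  x=-3.590: |R|=0.70577 <1
  x=-3.358: |R|=0.65156 <1
  x=-3.155: |R|=0.60090 <1
  x=-5.770: |R|=1.07899 >1
  x=-5.713: |R|=1.07154 >1
So |R|<1 on (-5.2000, 0).

left endpoint -5.2000.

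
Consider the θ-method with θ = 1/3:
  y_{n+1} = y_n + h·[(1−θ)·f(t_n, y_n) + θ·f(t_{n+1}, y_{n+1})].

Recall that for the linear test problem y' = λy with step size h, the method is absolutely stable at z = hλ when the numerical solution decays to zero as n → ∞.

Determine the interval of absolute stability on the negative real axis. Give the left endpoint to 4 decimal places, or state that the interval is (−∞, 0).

z∈(-6.0000,0).

With y'=λy (z=hλ):
  y_{n+1} = y_n + z·[2/3·y_n + 1/3·y_{n+1}] ⇒ (1 − 1/3z)y_{n+1} = (1 + 2/3z)y_n
  Hence R(z) = (1 + 2/3z)/(1 − 1/3z).

Need |R(x)|<1, x<0.
x=-1.41: |R|=0.0408
R=−1: 1+2/3x = −1+1/3x ⇒ -1/3x=2 ⇒ x=2/(-1/3)=-6.0000
Confirm numerically:
  x=-5.952: |R|=0.99464 <1
  x=-5.421: |R|=0.93124 <1
  x=-4.079: |R|=0.72863 <1
  x=-6.265: |R|=1.02860 >1
  x=-6.139: |R|=1.01521 >1
Interval (-6.0000, 0).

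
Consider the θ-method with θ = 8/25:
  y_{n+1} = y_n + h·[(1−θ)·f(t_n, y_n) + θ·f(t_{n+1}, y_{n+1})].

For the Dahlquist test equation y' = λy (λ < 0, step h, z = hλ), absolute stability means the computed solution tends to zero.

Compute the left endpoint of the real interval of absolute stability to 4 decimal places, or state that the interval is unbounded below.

On y'=λy, z=hλ:
  y_{n+1} = y_n + z·[17/25·y_n + 8/25·y_{n+1}] ⇒ (1 − 8/25z)y_{n+1} = (1 + 17/25z)y_n
  Hence R(z) = (1 + 17/25z)/(1 − 8/25z).

Need |R(x)|<1, x<0.
x=-1.4: |R|=0.0331
R=−1: 1+17/25x = −1+8/25x ⇒ -9/25x=2 ⇒ x=2/(-9/25)=-5.5556
Confirm numerically:
  x=-4.901: |R|=0.90825 <1
  x=-4.401: |R|=0.82741 <1
  x=-3.039: |R|=0.54070 <1
  x=-2.827: |R|=0.48427 <1
  x=-6.031: |R|=1.05842 >1
  x=-5.828: |R|=1.03423 >1
  x=-5.775: |R|=1.02774 >1
Interval (-5.5556, 0).

left endpoint -5.5556.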